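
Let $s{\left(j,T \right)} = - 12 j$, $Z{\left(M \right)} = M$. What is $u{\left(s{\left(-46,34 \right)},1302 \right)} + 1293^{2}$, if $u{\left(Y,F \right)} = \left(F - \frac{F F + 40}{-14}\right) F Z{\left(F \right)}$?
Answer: $207479142441$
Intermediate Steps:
$u{\left(Y,F \right)} = F^{2} \left(\frac{20}{7} + F + \frac{F^{2}}{14}\right)$ ($u{\left(Y,F \right)} = \left(F - \frac{F F + 40}{-14}\right) F F = \left(F - \left(F^{2} + 40\right) \left(- \frac{1}{14}\right)\right) F F = \left(F - \left(40 + F^{2}\right) \left(- \frac{1}{14}\right)\right) F F = \left(F - \left(- \frac{20}{7} - \frac{F^{2}}{14}\right)\right) F F = \left(F + \left(\frac{20}{7} + \frac{F^{2}}{14}\right)\right) F F = \left(\frac{20}{7} + F + \frac{F^{2}}{14}\right) F F = F \left(\frac{20}{7} + F + \frac{F^{2}}{14}\right) F = F^{2} \left(\frac{20}{7} + F + \frac{F^{2}}{14}\right)$)
$u{\left(s{\left(-46,34 \right)},1302 \right)} + 1293^{2} = \frac{1302^{2} \left(40 + 1302^{2} + 14 \cdot 1302\right)}{14} + 1293^{2} = \frac{1}{14} \cdot 1695204 \left(40 + 1695204 + 18228\right) + 1671849 = \frac{1}{14} \cdot 1695204 \cdot 1713472 + 1671849 = 207477470592 + 1671849 = 207479142441$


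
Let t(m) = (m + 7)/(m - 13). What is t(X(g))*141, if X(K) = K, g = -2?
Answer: -47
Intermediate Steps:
t(m) = (7 + m)/(-13 + m)
t(X(g))*141 = ((7 - 2)/(-13 - 2))*141 = (5/(-15))*141 = -1/15*5*141 = -⅓*141 = -47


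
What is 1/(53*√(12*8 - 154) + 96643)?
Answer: 96643/9340032371 - 53*I*√58/9340032371 ≈ 1.0347e-5 - 4.3216e-8*I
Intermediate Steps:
1/(53*√(12*8 - 154) + 96643) = 1/(53*√(96 - 154) + 96643) = 1/(53*√(-58) + 96643) = 1/(53*(I*√58) + 96643) = 1/(53*I*√58 + 96643) = 1/(96643 + 53*I*√58)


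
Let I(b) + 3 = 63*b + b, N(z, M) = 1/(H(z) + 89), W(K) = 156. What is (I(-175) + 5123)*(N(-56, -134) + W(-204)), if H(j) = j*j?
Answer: -611770816/645 ≈ -9.4848e+5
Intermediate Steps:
H(j) = j**2
N(z, M) = 1/(89 + z**2) (N(z, M) = 1/(z**2 + 89) = 1/(89 + z**2))
I(b) = -3 + 64*b (I(b) = -3 + (63*b + b) = -3 + 64*b)
(I(-175) + 5123)*(N(-56, -134) + W(-204)) = ((-3 + 64*(-175)) + 5123)*(1/(89 + (-56)**2) + 156) = ((-3 - 11200) + 5123)*(1/(89 + 3136) + 156) = (-11203 + 5123)*(1/3225 + 156) = -6080*(1/3225 + 156) = -6080*503101/3225 = -611770816/645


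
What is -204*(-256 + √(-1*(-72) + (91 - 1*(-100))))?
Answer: 52224 - 204*√263 ≈ 48916.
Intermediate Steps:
-204*(-256 + √(-1*(-72) + (91 - 1*(-100)))) = -204*(-256 + √(72 + (91 + 100))) = -204*(-256 + √(72 + 191)) = -204*(-256 + √263) = 52224 - 204*√263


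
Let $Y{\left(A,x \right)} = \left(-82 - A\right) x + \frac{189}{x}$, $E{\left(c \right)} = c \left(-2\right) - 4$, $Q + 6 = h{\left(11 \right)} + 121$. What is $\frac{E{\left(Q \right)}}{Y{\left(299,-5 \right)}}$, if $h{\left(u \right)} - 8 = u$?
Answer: $- \frac{170}{1167} \approx -0.14567$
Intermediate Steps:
$h{\left(u \right)} = 8 + u$
$Q = 134$ ($Q = -6 + \left(\left(8 + 11\right) + 121\right) = -6 + \left(19 + 121\right) = -6 + 140 = 134$)
$E{\left(c \right)} = -4 - 2 c$ ($E{\left(c \right)} = - 2 c - 4 = -4 - 2 c$)
$Y{\left(A,x \right)} = \frac{189}{x} + x \left(-82 - A\right)$ ($Y{\left(A,x \right)} = x \left(-82 - A\right) + \frac{189}{x} = \frac{189}{x} + x \left(-82 - A\right)$)
$\frac{E{\left(Q \right)}}{Y{\left(299,-5 \right)}} = \frac{-4 - 268}{\frac{1}{-5} \left(189 - \left(-5\right)^{2} \left(82 + 299\right)\right)} = \frac{-4 - 268}{\left(- \frac{1}{5}\right) \left(189 - 25 \cdot 381\right)} = - \frac{272}{\left(- \frac{1}{5}\right) \left(189 - 9525\right)} = - \frac{272}{\left(- \frac{1}{5}\right) \left(-9336\right)} = - \frac{272}{\frac{9336}{5}} = \left(-272\right) \frac{5}{9336} = - \frac{170}{1167}$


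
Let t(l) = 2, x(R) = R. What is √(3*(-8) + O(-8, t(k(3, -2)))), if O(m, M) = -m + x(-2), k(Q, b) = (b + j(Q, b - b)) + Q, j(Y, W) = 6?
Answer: 3*I*√2 ≈ 4.2426*I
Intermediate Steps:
k(Q, b) = 6 + Q + b (k(Q, b) = (b + 6) + Q = (6 + b) + Q = 6 + Q + b)
O(m, M) = -2 - m (O(m, M) = -m - 2 = -2 - m)
√(3*(-8) + O(-8, t(k(3, -2)))) = √(3*(-8) + (-2 - 1*(-8))) = √(-24 + (-2 + 8)) = √(-24 + 6) = √(-18) = 3*I*√2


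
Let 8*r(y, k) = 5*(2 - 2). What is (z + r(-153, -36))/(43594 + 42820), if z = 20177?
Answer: 20177/86414 ≈ 0.23349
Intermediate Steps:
r(y, k) = 0 (r(y, k) = (5*(2 - 2))/8 = (5*0)/8 = (⅛)*0 = 0)
(z + r(-153, -36))/(43594 + 42820) = (20177 + 0)/(43594 + 42820) = 20177/86414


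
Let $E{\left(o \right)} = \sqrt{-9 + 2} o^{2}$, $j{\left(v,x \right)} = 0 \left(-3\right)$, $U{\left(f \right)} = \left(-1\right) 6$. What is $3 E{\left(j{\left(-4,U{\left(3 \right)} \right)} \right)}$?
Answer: $0$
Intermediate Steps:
$U{\left(f \right)} = -6$
$j{\left(v,x \right)} = 0$
$E{\left(o \right)} = i \sqrt{7} o^{2}$ ($E{\left(o \right)} = \sqrt{-7} o^{2} = i \sqrt{7} o^{2}$)
$3 E{\left(j{\left(-4,U{\left(3 \right)} \right)} \right)} = 3 i \sqrt{7} \cdot 0^{2} = 3 i \sqrt{7} \cdot 0 = 3 \cdot 0 = 0$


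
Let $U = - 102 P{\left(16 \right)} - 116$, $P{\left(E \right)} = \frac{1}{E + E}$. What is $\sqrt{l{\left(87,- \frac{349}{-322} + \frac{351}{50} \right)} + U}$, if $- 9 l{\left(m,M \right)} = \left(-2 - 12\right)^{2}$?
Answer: $\frac{i \sqrt{20299}}{12} \approx 11.873 i$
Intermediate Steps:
$P{\left(E \right)} = \frac{1}{2 E}$
$l{\left(m,M \right)} = - \frac{196}{9}$ ($l{\left(m,M \right)} = - \frac{\left(-2 - 12\right)^{2}}{9} = - \frac{\left(-14\right)^{2}}{9} = \left(- \frac{1}{9}\right) 196 = - \frac{196}{9}$)
$U = - \frac{1907}{16}$ ($U = - 102 \frac{1}{2 \cdot 16} - 116 = - 102 \cdot \frac{1}{2} \cdot \frac{1}{16} - 116 = \left(-102\right) \frac{1}{32} - 116 = - \frac{51}{16} - 116 = - \frac{1907}{16} \approx -119.19$)
$\sqrt{l{\left(87,- \frac{349}{-322} + \frac{351}{50} \right)} + U} = \sqrt{- \frac{196}{9} - \frac{1907}{16}} = \sqrt{- \frac{20299}{144}} = \frac{i \sqrt{20299}}{12}$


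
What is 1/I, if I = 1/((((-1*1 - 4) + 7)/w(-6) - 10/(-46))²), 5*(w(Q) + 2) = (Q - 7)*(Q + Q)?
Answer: 230400/2819041 ≈ 0.081730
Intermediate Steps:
w(Q) = -2 + 2*Q*(-7 + Q)/5 (w(Q) = -2 + ((Q - 7)*(Q + Q))/5 = -2 + ((-7 + Q)*(2*Q))/5 = -2 + (2*Q*(-7 + Q))/5 = -2 + 2*Q*(-7 + Q)/5)
I = 2819041/230400 (I = 1/((((-1*1 - 4) + 7)/(-2 - 14/5*(-6) + (⅖)*(-6)²) - 10/(-46))²) = 1/((((-1 - 4) + 7)/(-2 + 84/5 + (⅖)*36) - 10*(-1/46))²) = 1/(((-5 + 7)/(-2 + 84/5 + 72/5) + 5/23)²) = 1/((2/(146/5) + 5/23)²) = 1/((2*(5/146) + 5/23)²) = 1/((5/73 + 5/23)²) = 1/((480/1679)²) = 1/(230400/2819041) = 2819041/230400 ≈ 12.235)
1/I = 1/(2819041/230400) = 230400/2819041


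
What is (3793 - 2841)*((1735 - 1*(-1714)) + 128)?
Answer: 3405304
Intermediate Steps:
(3793 - 2841)*((1735 - 1*(-1714)) + 128) = 952*((1735 + 1714) + 128) = 952*(3449 + 128) = 952*3577 = 3405304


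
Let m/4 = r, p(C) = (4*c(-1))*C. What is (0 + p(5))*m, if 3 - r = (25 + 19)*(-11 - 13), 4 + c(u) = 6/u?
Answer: -847200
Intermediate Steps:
c(u) = -4 + 6/u
p(C) = -40*C (p(C) = (4*(-4 + 6/(-1)))*C = (4*(-4 + 6*(-1)))*C = (4*(-4 - 6))*C = (4*(-10))*C = -40*C)
r = 1059 (r = 3 - (25 + 19)*(-11 - 13) = 3 - 44*(-24) = 3 - 1*(-1056) = 3 + 1056 = 1059)
m = 4236 (m = 4*1059 = 4236)
(0 + p(5))*m = (0 - 40*5)*4236 = (0 - 200)*4236 = -200*4236 = -847200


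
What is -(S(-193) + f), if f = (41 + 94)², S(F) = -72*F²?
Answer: 2663703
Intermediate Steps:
f = 18225 (f = 135² = 18225)
-(S(-193) + f) = -(-72*(-193)² + 18225) = -(-72*37249 + 18225) = -(-2681928 + 18225) = -1*(-2663703) = 2663703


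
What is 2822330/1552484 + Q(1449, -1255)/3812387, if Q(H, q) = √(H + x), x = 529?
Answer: 1411165/776242 + √1978/3812387 ≈ 1.8180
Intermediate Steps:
Q(H, q) = √(529 + H) (Q(H, q) = √(H + 529) = √(529 + H))
2822330/1552484 + Q(1449, -1255)/3812387 = 2822330/1552484 + √(529 + 1449)/3812387 = 2822330*(1/1552484) + √1978*(1/3812387) = 1411165/776242 + √1978/3812387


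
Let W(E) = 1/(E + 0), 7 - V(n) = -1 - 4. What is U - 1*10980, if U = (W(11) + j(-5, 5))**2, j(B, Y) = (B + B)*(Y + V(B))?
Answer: 2164581/121 ≈ 17889.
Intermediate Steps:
V(n) = 12 (V(n) = 7 - (-1 - 4) = 7 - 1*(-5) = 7 + 5 = 12)
j(B, Y) = 2*B*(12 + Y) (j(B, Y) = (B + B)*(Y + 12) = (2*B)*(12 + Y) = 2*B*(12 + Y))
W(E) = 1/E
U = 3493161/121 (U = (1/11 + 2*(-5)*(12 + 5))**2 = (1/11 + 2*(-5)*17)**2 = (1/11 - 170)**2 = (-1869/11)**2 = 3493161/121 ≈ 28869.)
U - 1*10980 = 3493161/121 - 1*10980 = 3493161/121 - 10980 = 2164581/121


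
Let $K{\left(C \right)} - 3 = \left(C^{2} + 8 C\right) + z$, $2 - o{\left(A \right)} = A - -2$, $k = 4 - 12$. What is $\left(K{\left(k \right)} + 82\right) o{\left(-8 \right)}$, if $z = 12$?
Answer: $776$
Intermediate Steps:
$k = -8$ ($k = 4 - 12 = -8$)
$o{\left(A \right)} = - A$ ($o{\left(A \right)} = 2 - \left(A - -2\right) = 2 - \left(A + 2\right) = 2 - \left(2 + A\right) = - A$)
$K{\left(C \right)} = 15 + C^{2} + 8 C$ ($K{\left(C \right)} = 3 + \left(\left(C^{2} + 8 C\right) + 12\right) = 3 + \left(12 + C^{2} + 8 C\right) = 15 + C^{2} + 8 C$)
$\left(K{\left(k \right)} + 82\right) o{\left(-8 \right)} = \left(\left(15 + \left(-8\right)^{2} + 8 \left(-8\right)\right) + 82\right) \left(\left(-1\right) \left(-8\right)\right) = \left(\left(15 + 64 - 64\right) + 82\right) 8 = \left(15 + 82\right) 8 = 97 \cdot 8 = 776$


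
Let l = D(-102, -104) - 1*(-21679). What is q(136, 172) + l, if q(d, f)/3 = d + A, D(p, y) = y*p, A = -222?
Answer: 32029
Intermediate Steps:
D(p, y) = p*y
q(d, f) = -666 + 3*d (q(d, f) = 3*(d - 222) = 3*(-222 + d) = -666 + 3*d)
l = 32287 (l = -102*(-104) - 1*(-21679) = 10608 + 21679 = 32287)
q(136, 172) + l = (-666 + 3*136) + 32287 = (-666 + 408) + 32287 = -258 + 32287 = 32029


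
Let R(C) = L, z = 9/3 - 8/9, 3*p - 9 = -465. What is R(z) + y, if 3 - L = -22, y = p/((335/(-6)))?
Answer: 9287/335 ≈ 27.722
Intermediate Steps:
p = -152 (p = 3 + (1/3)*(-465) = 3 - 155 = -152)
z = 19/9 (z = 9*(1/3) - 8*1/9 = 3 - 8/9 = 19/9 ≈ 2.1111)
y = 912/335 (y = -152/(335/(-6)) = -152/(335*(-1/6)) = -152/(-335/6) = -152*(-6/335) = 912/335 ≈ 2.7224)
L = 25 (L = 3 - 1*(-22) = 3 + 22 = 25)
R(C) = 25
R(z) + y = 25 + 912/335 = 9287/335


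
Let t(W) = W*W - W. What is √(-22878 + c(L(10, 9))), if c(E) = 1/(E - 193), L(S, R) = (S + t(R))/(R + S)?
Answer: I*√294033271665/3585 ≈ 151.25*I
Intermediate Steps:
t(W) = W² - W
L(S, R) = (S + R*(-1 + R))/(R + S)
c(E) = 1/(-193 + E)
√(-22878 + c(L(10, 9))) = √(-22878 + 1/(-193 + (10 + 9*(-1 + 9))/(9 + 10))) = √(-22878 + 1/(-193 + (10 + 9*8)/19)) = √(-22878 + 1/(-193 + (10 + 72)/19)) = √(-22878 + 1/(-193 + (1/19)*82)) = √(-22878 + 1/(-193 + 82/19)) = √(-22878 + 1/(-3585/19)) = √(-22878 - 19/3585) = √(-82017649/3585) = I*√294033271665/3585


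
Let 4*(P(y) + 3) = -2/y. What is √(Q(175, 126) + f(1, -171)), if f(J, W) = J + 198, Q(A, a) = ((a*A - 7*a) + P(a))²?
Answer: √28447077586537/252 ≈ 21165.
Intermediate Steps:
P(y) = -3 - 1/(2*y) (P(y) = -3 + (-2/y)/4 = -3 - 1/(2*y))
Q(A, a) = (-3 - 7*a - 1/(2*a) + A*a)² (Q(A, a) = ((a*A - 7*a) + (-3 - 1/(2*a)))² = ((A*a - 7*a) + (-3 - 1/(2*a)))² = ((-7*a + A*a) + (-3 - 1/(2*a)))² = (-3 - 7*a - 1/(2*a) + A*a)²)
f(J, W) = 198 + J
√(Q(175, 126) + f(1, -171)) = √((¼)*(1 + 2*126*(3 + 7*126 - 1*175*126))²/126² + (198 + 1)) = √((¼)*(1/15876)*(1 + 2*126*(3 + 882 - 22050))² + 199) = √((¼)*(1/15876)*(1 + 2*126*(-21165))² + 199) = √((¼)*(1/15876)*(1 - 5333580)² + 199) = √((¼)*(1/15876)*(-5333579)² + 199) = √((¼)*(1/15876)*28447064949241 + 199) = √(28447064949241/63504 + 199) = √(28447077586537/63504) = √28447077586537/252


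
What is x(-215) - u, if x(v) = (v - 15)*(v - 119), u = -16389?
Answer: 93209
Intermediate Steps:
x(v) = (-119 + v)*(-15 + v) (x(v) = (-15 + v)*(-119 + v) = (-119 + v)*(-15 + v))
x(-215) - u = (1785 + (-215)² - 134*(-215)) - 1*(-16389) = (1785 + 46225 + 28810) + 16389 = 76820 + 16389 = 93209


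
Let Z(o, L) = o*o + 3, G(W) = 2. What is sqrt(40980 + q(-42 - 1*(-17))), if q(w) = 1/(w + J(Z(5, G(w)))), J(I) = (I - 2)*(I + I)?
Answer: sqrt(9324138579)/477 ≈ 202.44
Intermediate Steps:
Z(o, L) = 3 + o**2 (Z(o, L) = o**2 + 3 = 3 + o**2)
J(I) = 2*I*(-2 + I) (J(I) = (-2 + I)*(2*I) = 2*I*(-2 + I))
q(w) = 1/(1456 + w) (q(w) = 1/(w + 2*(3 + 5**2)*(-2 + (3 + 5**2))) = 1/(w + 2*(3 + 25)*(-2 + (3 + 25))) = 1/(w + 2*28*(-2 + 28)) = 1/(w + 2*28*26) = 1/(w + 1456) = 1/(1456 + w))
sqrt(40980 + q(-42 - 1*(-17))) = sqrt(40980 + 1/(1456 + (-42 - 1*(-17)))) = sqrt(40980 + 1/(1456 + (-42 + 17))) = sqrt(40980 + 1/(1456 - 25)) = sqrt(40980 + 1/1431) = sqrt(58642381/1431) = sqrt(9324138579)/477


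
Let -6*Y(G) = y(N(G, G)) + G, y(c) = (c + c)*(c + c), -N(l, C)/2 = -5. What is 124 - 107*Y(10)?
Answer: 22307/3 ≈ 7435.7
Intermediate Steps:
N(l, C) = 10 (N(l, C) = -2*(-5) = 10)
y(c) = 4*c² (y(c) = (2*c)*(2*c) = 4*c²)
Y(G) = -200/3 - G/6 (Y(G) = -(4*10² + G)/6 = -(4*100 + G)/6 = -(400 + G)/6 = -200/3 - G/6)
124 - 107*Y(10) = 124 - 107*(-200/3 - ⅙*10) = 124 - 107*(-200/3 - 5/3) = 124 - 107*(-205/3) = 124 + 21935/3 = 22307/3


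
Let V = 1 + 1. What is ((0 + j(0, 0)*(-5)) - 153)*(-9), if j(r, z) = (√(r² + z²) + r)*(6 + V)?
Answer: 1377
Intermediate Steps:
V = 2
j(r, z) = 8*r + 8*√(r² + z²) (j(r, z) = (√(r² + z²) + r)*(6 + 2) = (r + √(r² + z²))*8 = 8*r + 8*√(r² + z²))
((0 + j(0, 0)*(-5)) - 153)*(-9) = ((0 + (8*0 + 8*√(0² + 0²))*(-5)) - 153)*(-9) = ((0 + (0 + 8*√(0 + 0))*(-5)) - 153)*(-9) = ((0 + (0 + 8*√0)*(-5)) - 153)*(-9) = ((0 + (0 + 8*0)*(-5)) - 153)*(-9) = ((0 + (0 + 0)*(-5)) - 153)*(-9) = ((0 + 0*(-5)) - 153)*(-9) = ((0 + 0) - 153)*(-9) = (0 - 153)*(-9) = -153*(-9) = 1377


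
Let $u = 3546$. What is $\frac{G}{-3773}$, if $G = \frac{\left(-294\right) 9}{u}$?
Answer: $\frac{3}{15169} \approx 0.00019777$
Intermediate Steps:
$G = - \frac{147}{197}$ ($G = \frac{\left(-294\right) 9}{3546} = \left(-2646\right) \frac{1}{3546} = - \frac{147}{197} \approx -0.74619$)
$\frac{G}{-3773} = - \frac{147}{197 \left(-3773\right)} = \left(- \frac{147}{197}\right) \left(- \frac{1}{3773}\right) = \frac{3}{15169}$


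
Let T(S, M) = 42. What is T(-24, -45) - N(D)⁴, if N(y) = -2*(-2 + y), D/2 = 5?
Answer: -65494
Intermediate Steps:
D = 10 (D = 2*5 = 10)
N(y) = 4 - 2*y
T(-24, -45) - N(D)⁴ = 42 - (4 - 2*10)⁴ = 42 - (4 - 20)⁴ = 42 - 1*(-16)⁴ = 42 - 1*65536 = 42 - 65536 = -65494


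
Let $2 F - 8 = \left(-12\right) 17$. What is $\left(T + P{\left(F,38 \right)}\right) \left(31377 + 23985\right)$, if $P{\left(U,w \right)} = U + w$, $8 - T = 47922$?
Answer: $-2655936588$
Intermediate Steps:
$T = -47914$ ($T = 8 - 47922 = -47914$)
$F = -98$ ($F = 4 + \frac{\left(-12\right) 17}{2} = 4 + \frac{1}{2} \left(-204\right) = 4 - 102 = -98$)
$\left(T + P{\left(F,38 \right)}\right) \left(31377 + 23985\right) = \left(-47914 + \left(-98 + 38\right)\right) \left(31377 + 23985\right) = \left(-47914 - 60\right) 55362 = \left(-47974\right) 55362 = -2655936588$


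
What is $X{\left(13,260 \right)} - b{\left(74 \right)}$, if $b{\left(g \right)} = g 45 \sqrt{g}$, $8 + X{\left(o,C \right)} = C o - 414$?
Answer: $2958 - 3330 \sqrt{74} \approx -25688.0$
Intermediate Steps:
$X{\left(o,C \right)} = -422 + C o$ ($X{\left(o,C \right)} = -8 + \left(C o - 414\right) = -8 + \left(-414 + C o\right) = -422 + C o$)
$b{\left(g \right)} = 45 g^{\frac{3}{2}}$
$X{\left(13,260 \right)} - b{\left(74 \right)} = \left(-422 + 260 \cdot 13\right) - 45 \cdot 74^{\frac{3}{2}} = \left(-422 + 3380\right) - 45 \cdot 74 \sqrt{74} = 2958 - 3330 \sqrt{74}$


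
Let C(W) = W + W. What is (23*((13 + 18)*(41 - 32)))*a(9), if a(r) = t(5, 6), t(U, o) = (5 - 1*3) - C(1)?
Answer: 0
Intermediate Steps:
C(W) = 2*W
t(U, o) = 0 (t(U, o) = (5 - 1*3) - 2 = (5 - 3) - 1*2 = 2 - 2 = 0)
a(r) = 0
(23*((13 + 18)*(41 - 32)))*a(9) = (23*((13 + 18)*(41 - 32)))*0 = (23*(31*9))*0 = (23*279)*0 = 6417*0 = 0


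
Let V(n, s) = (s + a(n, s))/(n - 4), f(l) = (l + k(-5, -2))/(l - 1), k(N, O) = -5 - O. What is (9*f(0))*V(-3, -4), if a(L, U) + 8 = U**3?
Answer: 2052/7 ≈ 293.14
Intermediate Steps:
f(l) = (-3 + l)/(-1 + l) (f(l) = (l + (-5 - 1*(-2)))/(l - 1) = (l + (-5 + 2))/(-1 + l) = (l - 3)/(-1 + l) = (-3 + l)/(-1 + l))
a(L, U) = -8 + U**3
V(n, s) = (-8 + s + s**3)/(-4 + n) (V(n, s) = (s + (-8 + s**3))/(n - 4) = (-8 + s + s**3)/(-4 + n))
(9*f(0))*V(-3, -4) = (9*((-3 + 0)/(-1 + 0)))*((-8 - 4 + (-4)**3)/(-4 - 3)) = (9*(-3/(-1)))*((-8 - 4 - 64)/(-7)) = (9*(-1*(-3)))*(-1/7*(-76)) = (9*3)*(76/7) = 27*(76/7) = 2052/7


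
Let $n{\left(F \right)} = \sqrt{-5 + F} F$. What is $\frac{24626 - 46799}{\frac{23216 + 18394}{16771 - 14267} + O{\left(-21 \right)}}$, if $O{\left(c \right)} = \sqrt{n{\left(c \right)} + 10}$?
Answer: $- \frac{22173}{\frac{20805}{1252} + \sqrt{10 - 21 i \sqrt{26}}} \approx -843.33 - 242.53 i$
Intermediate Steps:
$n{\left(F \right)} = F \sqrt{-5 + F}$
$O{\left(c \right)} = \sqrt{10 + c \sqrt{-5 + c}}$ ($O{\left(c \right)} = \sqrt{c \sqrt{-5 + c} + 10} = \sqrt{10 + c \sqrt{-5 + c}}$)
$\frac{24626 - 46799}{\frac{23216 + 18394}{16771 - 14267} + O{\left(-21 \right)}} = \frac{24626 - 46799}{\frac{23216 + 18394}{16771 - 14267} + \sqrt{10 - 21 \sqrt{-5 - 21}}} = - \frac{22173}{\frac{41610}{2504} + \sqrt{10 - 21 \sqrt{-26}}} = - \frac{22173}{41610 \cdot \frac{1}{2504} + \sqrt{10 - 21 i \sqrt{26}}} = - \frac{22173}{\frac{20805}{1252} + \sqrt{10 - 21 i \sqrt{26}}}$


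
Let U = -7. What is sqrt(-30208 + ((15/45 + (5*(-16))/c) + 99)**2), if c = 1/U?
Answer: 2*sqrt(910153)/3 ≈ 636.01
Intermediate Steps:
c = -1/7 (c = 1/(-7) = -1/7 ≈ -0.14286)
sqrt(-30208 + ((15/45 + (5*(-16))/c) + 99)**2) = sqrt(-30208 + ((15/45 + (5*(-16))/(-1/7)) + 99)**2) = sqrt(-30208 + ((15*(1/45) - 80*(-7)) + 99)**2) = sqrt(-30208 + ((1/3 + 560) + 99)**2) = sqrt(-30208 + (1681/3 + 99)**2) = sqrt(-30208 + (1978/3)**2) = sqrt(-30208 + 3912484/9) = sqrt(3640612/9) = 2*sqrt(910153)/3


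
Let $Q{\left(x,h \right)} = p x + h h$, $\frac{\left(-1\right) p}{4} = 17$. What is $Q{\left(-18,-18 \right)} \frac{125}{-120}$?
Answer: $- \frac{3225}{2} \approx -1612.5$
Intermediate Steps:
$p = -68$ ($p = \left(-4\right) 17 = -68$)
$Q{\left(x,h \right)} = h^{2} - 68 x$ ($Q{\left(x,h \right)} = - 68 x + h h = - 68 x + h^{2} = h^{2} - 68 x$)
$Q{\left(-18,-18 \right)} \frac{125}{-120} = \left(\left(-18\right)^{2} - -1224\right) \frac{125}{-120} = \left(324 + 1224\right) 125 \left(- \frac{1}{120}\right) = 1548 \left(- \frac{25}{24}\right) = - \frac{3225}{2}$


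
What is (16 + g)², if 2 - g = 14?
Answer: 16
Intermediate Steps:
g = -12 (g = 2 - 1*14 = 2 - 14 = -12)
(16 + g)² = (16 - 12)² = 4² = 16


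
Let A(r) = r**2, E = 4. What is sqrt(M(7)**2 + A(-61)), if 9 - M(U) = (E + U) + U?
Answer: sqrt(3802) ≈ 61.660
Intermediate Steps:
M(U) = 5 - 2*U (M(U) = 9 - ((4 + U) + U) = 9 - (4 + 2*U) = 9 + (-4 - 2*U) = 5 - 2*U)
sqrt(M(7)**2 + A(-61)) = sqrt((5 - 2*7)**2 + (-61)**2) = sqrt((5 - 14)**2 + 3721) = sqrt((-9)**2 + 3721) = sqrt(81 + 3721) = sqrt(3802)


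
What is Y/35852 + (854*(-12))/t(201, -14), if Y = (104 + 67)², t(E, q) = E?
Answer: -120511285/2402084 ≈ -50.169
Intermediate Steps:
Y = 29241 (Y = 171² = 29241)
Y/35852 + (854*(-12))/t(201, -14) = 29241/35852 + (854*(-12))/201 = 29241*(1/35852) - 10248*1/201 = 29241/35852 - 3416/67 = -120511285/2402084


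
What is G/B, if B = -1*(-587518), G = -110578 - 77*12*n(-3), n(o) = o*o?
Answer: -59447/293759 ≈ -0.20237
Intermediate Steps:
n(o) = o²
G = -118894 (G = -110578 - 77*12*(-3)² = -110578 - 924*9 = -110578 - 1*8316 = -110578 - 8316 = -118894)
B = 587518
G/B = -118894/587518 = -118894*1/587518 = -59447/293759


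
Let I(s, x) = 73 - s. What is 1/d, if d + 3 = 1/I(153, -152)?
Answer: -80/241 ≈ -0.33195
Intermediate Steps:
d = -241/80 (d = -3 + 1/(73 - 1*153) = -3 + 1/(73 - 153) = -3 + 1/(-80) = -3 - 1/80 = -241/80 ≈ -3.0125)
1/d = 1/(-241/80) = -80/241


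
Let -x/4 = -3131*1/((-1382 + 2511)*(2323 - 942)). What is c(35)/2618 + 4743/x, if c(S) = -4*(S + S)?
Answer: 44608803959/75548 ≈ 5.9047e+5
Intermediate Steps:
c(S) = -8*S
x = 12524/1559149 (x = -(-12524)/((2323 - 942)*(-1382 + 2511)) = -(-12524)/(1381*1129) = -(-12524)/1559149 = -4*(-3131/1559149) = 12524/1559149 ≈ 0.0080326)
c(35)/2618 + 4743/x = -8*35/2618 + 4743/(12524/1559149) = -280*1/2618 + 4743*(1559149/12524) = -20/187 + 238549797/404 = 44608803959/75548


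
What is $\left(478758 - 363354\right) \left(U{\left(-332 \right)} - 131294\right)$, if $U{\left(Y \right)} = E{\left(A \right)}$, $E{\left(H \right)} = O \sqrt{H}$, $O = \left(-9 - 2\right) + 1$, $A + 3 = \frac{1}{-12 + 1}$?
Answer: $-15151852776 - \frac{1154040 i \sqrt{374}}{11} \approx -1.5152 \cdot 10^{10} - 2.0289 \cdot 10^{6} i$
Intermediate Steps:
$A = - \frac{34}{11}$ ($A = -3 + \frac{1}{-12 + 1} = -3 + \frac{1}{-11} = -3 - \frac{1}{11} = - \frac{34}{11} \approx -3.0909$)
$O = -10$ ($O = -11 + 1 = -10$)
$E{\left(H \right)} = - 10 \sqrt{H}$
$U{\left(Y \right)} = - \frac{10 i \sqrt{374}}{11}$ ($U{\left(Y \right)} = - 10 \sqrt{- \frac{34}{11}} = - 10 \frac{i \sqrt{374}}{11} = - \frac{10 i \sqrt{374}}{11}$)
$\left(478758 - 363354\right) \left(U{\left(-332 \right)} - 131294\right) = \left(478758 - 363354\right) \left(- \frac{10 i \sqrt{374}}{11} - 131294\right) = 115404 \left(-131294 - \frac{10 i \sqrt{374}}{11}\right) = -15151852776 - \frac{1154040 i \sqrt{374}}{11}$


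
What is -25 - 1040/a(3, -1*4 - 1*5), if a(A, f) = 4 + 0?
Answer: -285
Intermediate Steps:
a(A, f) = 4
-25 - 1040/a(3, -1*4 - 1*5) = -25 - 1040/4 = -25 - 26*10 = -25 - 260 = -285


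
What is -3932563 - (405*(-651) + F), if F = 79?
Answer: -3668987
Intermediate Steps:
-3932563 - (405*(-651) + F) = -3932563 - (405*(-651) + 79) = -3932563 - (-263655 + 79) = -3932563 - 1*(-263576) = -3932563 + 263576 = -3668987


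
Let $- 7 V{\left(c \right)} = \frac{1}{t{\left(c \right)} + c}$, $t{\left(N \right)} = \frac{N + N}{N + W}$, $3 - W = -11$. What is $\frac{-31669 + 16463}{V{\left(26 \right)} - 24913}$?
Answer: $\frac{29058666}{47608753} \approx 0.61036$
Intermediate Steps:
$W = 14$ ($W = 3 - -11 = 3 + 11 = 14$)
$t{\left(N \right)} = \frac{2 N}{14 + N}$ ($t{\left(N \right)} = \frac{N + N}{N + 14} = \frac{2 N}{14 + N}$)
$V{\left(c \right)} = - \frac{1}{7 \left(c + \frac{2 c}{14 + c}\right)}$ ($V{\left(c \right)} = - \frac{1}{7 \left(\frac{2 c}{14 + c} + c\right)} = - \frac{1}{7 \left(c + \frac{2 c}{14 + c}\right)}$)
$\frac{-31669 + 16463}{V{\left(26 \right)} - 24913} = \frac{-31669 + 16463}{\frac{-14 - 26}{7 \cdot 26 \left(16 + 26\right)} - 24913} = - \frac{15206}{\frac{1}{7} \cdot \frac{1}{26} \cdot \frac{1}{42} \left(-14 - 26\right) - 24913} = - \frac{15206}{\frac{1}{7} \cdot \frac{1}{26} \cdot \frac{1}{42} \left(-40\right) - 24913} = - \frac{15206}{- \frac{10}{1911} - 24913} = - \frac{15206}{- \frac{47608753}{1911}} = \left(-15206\right) \left(- \frac{1911}{47608753}\right) = \frac{29058666}{47608753}$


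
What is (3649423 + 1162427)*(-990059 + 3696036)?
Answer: 13020755427450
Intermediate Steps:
(3649423 + 1162427)*(-990059 + 3696036) = 4811850*2705977 = 13020755427450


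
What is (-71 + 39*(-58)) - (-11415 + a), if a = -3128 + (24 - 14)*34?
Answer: 11870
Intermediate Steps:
a = -2788 (a = -3128 + 10*34 = -3128 + 340 = -2788)
(-71 + 39*(-58)) - (-11415 + a) = (-71 + 39*(-58)) - (-11415 - 2788) = (-71 - 2262) - 1*(-14203) = -2333 + 14203 = 11870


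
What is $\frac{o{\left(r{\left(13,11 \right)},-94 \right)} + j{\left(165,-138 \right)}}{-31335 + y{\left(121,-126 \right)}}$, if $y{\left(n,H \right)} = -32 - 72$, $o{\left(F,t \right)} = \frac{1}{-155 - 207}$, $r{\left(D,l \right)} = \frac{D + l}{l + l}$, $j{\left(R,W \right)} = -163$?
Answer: $\frac{59007}{11380918} \approx 0.0051847$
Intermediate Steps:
$r{\left(D,l \right)} = \frac{D + l}{2 l}$
$o{\left(F,t \right)} = - \frac{1}{362}$ ($o{\left(F,t \right)} = \frac{1}{-362} = - \frac{1}{362}$)
$y{\left(n,H \right)} = -104$
$\frac{o{\left(r{\left(13,11 \right)},-94 \right)} + j{\left(165,-138 \right)}}{-31335 + y{\left(121,-126 \right)}} = \frac{- \frac{1}{362} - 163}{-31335 - 104} = - \frac{59007}{362 \left(-31439\right)} = \left(- \frac{59007}{362}\right) \left(- \frac{1}{31439}\right) = \frac{59007}{11380918}$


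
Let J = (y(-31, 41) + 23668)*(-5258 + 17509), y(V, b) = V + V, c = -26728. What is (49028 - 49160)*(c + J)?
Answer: -38170489896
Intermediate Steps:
y(V, b) = 2*V
J = 289197106 (J = (2*(-31) + 23668)*(-5258 + 17509) = (-62 + 23668)*12251 = 23606*12251 = 289197106)
(49028 - 49160)*(c + J) = (49028 - 49160)*(-26728 + 289197106) = -132*289170378 = -38170489896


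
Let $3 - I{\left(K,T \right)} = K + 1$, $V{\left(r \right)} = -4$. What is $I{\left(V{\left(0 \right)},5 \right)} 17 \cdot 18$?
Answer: $1836$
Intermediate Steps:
$I{\left(K,T \right)} = 2 - K$ ($I{\left(K,T \right)} = 3 - \left(K + 1\right) = 3 - \left(1 + K\right) = 2 - K$)
$I{\left(V{\left(0 \right)},5 \right)} 17 \cdot 18 = \left(2 - -4\right) 17 \cdot 18 = \left(2 + 4\right) 17 \cdot 18 = 6 \cdot 17 \cdot 18 = 102 \cdot 18 = 1836$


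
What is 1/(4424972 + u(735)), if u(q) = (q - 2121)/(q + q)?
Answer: 35/154873987 ≈ 2.2599e-7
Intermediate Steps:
u(q) = (-2121 + q)/(2*q) (u(q) = (-2121 + q)/((2*q)) = (-2121 + q)*(1/(2*q)) = (-2121 + q)/(2*q))
1/(4424972 + u(735)) = 1/(4424972 + (½)*(-2121 + 735)/735) = 1/(4424972 + (½)*(1/735)*(-1386)) = 1/(4424972 - 33/35) = 1/(154873987/35) = 35/154873987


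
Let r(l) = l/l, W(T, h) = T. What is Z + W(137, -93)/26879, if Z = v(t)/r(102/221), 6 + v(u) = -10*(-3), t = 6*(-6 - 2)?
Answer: 645233/26879 ≈ 24.005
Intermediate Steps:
r(l) = 1
t = -48 (t = 6*(-8) = -48)
v(u) = 24 (v(u) = -6 - 10*(-3) = -6 + 30 = 24)
Z = 24 (Z = 24/1 = 24*1 = 24)
Z + W(137, -93)/26879 = 24 + 137/26879 = 645233/26879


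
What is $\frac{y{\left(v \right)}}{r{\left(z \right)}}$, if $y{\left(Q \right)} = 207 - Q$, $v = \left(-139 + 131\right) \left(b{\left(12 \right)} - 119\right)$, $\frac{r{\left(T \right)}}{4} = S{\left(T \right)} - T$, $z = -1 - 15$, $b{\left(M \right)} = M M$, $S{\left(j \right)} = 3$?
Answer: $\frac{407}{76} \approx 5.3553$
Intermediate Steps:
$b{\left(M \right)} = M^{2}$
$z = -16$ ($z = -1 - 15 = -16$)
$r{\left(T \right)} = 12 - 4 T$ ($r{\left(T \right)} = 4 \left(3 - T\right) = 12 - 4 T$)
$v = -200$ ($v = \left(-139 + 131\right) \left(12^{2} - 119\right) = - 8 \left(144 - 119\right) = \left(-8\right) 25 = -200$)
$\frac{y{\left(v \right)}}{r{\left(z \right)}} = \frac{207 - -200}{12 - -64} = \frac{207 + 200}{12 + 64} = \frac{407}{76}$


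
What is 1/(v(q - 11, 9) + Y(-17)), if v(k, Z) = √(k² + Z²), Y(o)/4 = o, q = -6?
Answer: -34/2127 - √370/4254 ≈ -0.020507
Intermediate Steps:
Y(o) = 4*o
v(k, Z) = √(Z² + k²)
1/(v(q - 11, 9) + Y(-17)) = 1/(√(9² + (-6 - 11)²) + 4*(-17)) = 1/(√(81 + (-17)²) - 68) = 1/(√(81 + 289) - 68) = 1/(√370 - 68) = 1/(-68 + √370)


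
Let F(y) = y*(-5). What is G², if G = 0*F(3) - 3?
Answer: 9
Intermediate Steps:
F(y) = -5*y
G = -3 (G = 0*(-5*3) - 3 = 0*(-15) - 3 = 0 - 3 = -3)
G² = (-3)² = 9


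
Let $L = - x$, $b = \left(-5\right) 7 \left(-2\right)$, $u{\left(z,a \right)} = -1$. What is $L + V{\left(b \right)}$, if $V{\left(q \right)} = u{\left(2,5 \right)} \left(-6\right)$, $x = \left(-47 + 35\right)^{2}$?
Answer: $-138$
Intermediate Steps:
$x = 144$ ($x = \left(-12\right)^{2} = 144$)
$b = 70$ ($b = \left(-35\right) \left(-2\right) = 70$)
$L = -144$ ($L = \left(-1\right) 144 = -144$)
$V{\left(q \right)} = 6$ ($V{\left(q \right)} = \left(-1\right) \left(-6\right) = 6$)
$L + V{\left(b \right)} = -144 + 6 = -138$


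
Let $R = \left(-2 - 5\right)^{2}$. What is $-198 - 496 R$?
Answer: $-24502$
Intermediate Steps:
$R = 49$ ($R = \left(-7\right)^{2} = 49$)
$-198 - 496 R = -198 - 24304 = -24502$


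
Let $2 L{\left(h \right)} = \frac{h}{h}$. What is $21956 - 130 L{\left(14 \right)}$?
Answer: $21891$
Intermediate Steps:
$L{\left(h \right)} = \frac{1}{2}$ ($L{\left(h \right)} = \frac{h \frac{1}{h}}{2} = \frac{1}{2} \cdot 1 = \frac{1}{2}$)
$21956 - 130 L{\left(14 \right)} = 21956 - 130 \cdot \frac{1}{2} = 21956 - 65 = 21891$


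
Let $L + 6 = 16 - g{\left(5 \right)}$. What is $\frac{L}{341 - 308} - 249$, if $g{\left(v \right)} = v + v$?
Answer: $-249$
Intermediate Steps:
$g{\left(v \right)} = 2 v$
$L = 0$ ($L = -6 + \left(16 - 2 \cdot 5\right) = -6 + \left(16 - 10\right) = -6 + 6 = 0$)
$\frac{L}{341 - 308} - 249 = \frac{0}{341 - 308} - 249 = \frac{0}{33} - 249 = 0 \cdot \frac{1}{33} - 249 = 0 - 249 = -249$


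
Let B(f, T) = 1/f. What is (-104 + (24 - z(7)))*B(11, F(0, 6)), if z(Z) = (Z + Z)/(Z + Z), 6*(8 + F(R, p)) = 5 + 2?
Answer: -81/11 ≈ -7.3636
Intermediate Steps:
F(R, p) = -41/6 (F(R, p) = -8 + (5 + 2)/6 = -8 + (⅙)*7 = -8 + 7/6 = -41/6)
z(Z) = 1 (z(Z) = (2*Z)/((2*Z)) = (2*Z)*(1/(2*Z)) = 1)
(-104 + (24 - z(7)))*B(11, F(0, 6)) = (-104 + (24 - 1*1))/11 = (-104 + (24 - 1))*(1/11) = (-104 + 23)*(1/11) = -81*1/11 = -81/11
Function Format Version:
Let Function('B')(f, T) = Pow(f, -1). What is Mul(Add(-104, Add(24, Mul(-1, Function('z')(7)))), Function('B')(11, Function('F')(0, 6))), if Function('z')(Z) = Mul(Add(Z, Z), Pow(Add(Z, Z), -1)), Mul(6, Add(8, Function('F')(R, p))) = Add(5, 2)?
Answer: Rational(-81, 11) ≈ -7.3636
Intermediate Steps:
Function('F')(R, p) = Rational(-41, 6) (Function('F')(R, p) = Add(-8, Mul(Rational(1, 6), Add(5, 2))) = Add(-8, Mul(Rational(1, 6), 7)) = Add(-8, Rational(7, 6)) = Rational(-41, 6))
Function('z')(Z) = 1 (Function('z')(Z) = Mul(Mul(2, Z), Pow(Mul(2, Z), -1)) = Mul(Mul(2, Z), Mul(Rational(1, 2), Pow(Z, -1))) = 1)
Mul(Add(-104, Add(24, Mul(-1, Function('z')(7)))), Function('B')(11, Function('F')(0, 6))) = Mul(Add(-104, Add(24, Mul(-1, 1))), Pow(11, -1)) = Mul(Add(-104, Add(24, -1)), Rational(1, 11)) = Mul(Add(-104, 23), Rational(1, 11)) = Mul(-81, Rational(1, 11)) = Rational(-81, 11)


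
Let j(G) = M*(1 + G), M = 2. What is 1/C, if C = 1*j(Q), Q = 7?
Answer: 1/16 ≈ 0.062500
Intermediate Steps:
j(G) = 2 + 2*G (j(G) = 2*(1 + G) = 2 + 2*G)
C = 16 (C = 1*(2 + 2*7) = 1*(2 + 14) = 1*16 = 16)
1/C = 1/16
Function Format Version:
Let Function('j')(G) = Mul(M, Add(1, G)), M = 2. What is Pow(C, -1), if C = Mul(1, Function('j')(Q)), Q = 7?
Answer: Rational(1, 16) ≈ 0.062500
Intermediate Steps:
Function('j')(G) = Add(2, Mul(2, G)) (Function('j')(G) = Mul(2, Add(1, G)) = Add(2, Mul(2, G)))
C = 16 (C = Mul(1, Add(2, Mul(2, 7))) = Mul(1, Add(2, 14)) = Mul(1, 16) = 16)
Pow(C, -1) = Pow(16, -1) = Rational(1, 16)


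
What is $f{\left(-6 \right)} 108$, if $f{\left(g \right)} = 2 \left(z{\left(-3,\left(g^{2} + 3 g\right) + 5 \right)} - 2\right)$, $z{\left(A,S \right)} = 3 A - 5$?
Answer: $-3456$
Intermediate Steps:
$z{\left(A,S \right)} = -5 + 3 A$
$f{\left(g \right)} = -32$ ($f{\left(g \right)} = 2 \left(\left(-5 + 3 \left(-3\right)\right) - 2\right) = 2 \left(\left(-5 - 9\right) - 2\right) = 2 \left(-14 - 2\right) = 2 \left(-16\right) = -32$)
$f{\left(-6 \right)} 108 = \left(-32\right) 108 = -3456$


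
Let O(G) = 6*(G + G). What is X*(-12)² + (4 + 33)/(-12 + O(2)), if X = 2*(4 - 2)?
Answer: 6949/12 ≈ 579.08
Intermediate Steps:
O(G) = 12*G (O(G) = 6*(2*G) = 12*G)
X = 4 (X = 2*2 = 4)
X*(-12)² + (4 + 33)/(-12 + O(2)) = 4*(-12)² + (4 + 33)/(-12 + 12*2) = 4*144 + 37/(-12 + 24) = 576 + 37/12 = 6949/12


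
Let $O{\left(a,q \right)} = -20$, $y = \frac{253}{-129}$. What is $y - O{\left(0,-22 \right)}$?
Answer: $\frac{2327}{129} \approx 18.039$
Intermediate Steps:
$y = - \frac{253}{129}$ ($y = 253 \left(- \frac{1}{129}\right) = - \frac{253}{129} \approx -1.9612$)
$y - O{\left(0,-22 \right)} = - \frac{253}{129} - -20 = - \frac{253}{129} + 20 = \frac{2327}{129}$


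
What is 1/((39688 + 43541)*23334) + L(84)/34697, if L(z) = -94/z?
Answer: -7606301714/235843461587097 ≈ -3.2251e-5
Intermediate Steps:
1/((39688 + 43541)*23334) + L(84)/34697 = 1/((39688 + 43541)*23334) - 94/84/34697 = (1/23334)/83229 - 94*1/84*(1/34697) = (1/83229)*(1/23334) - 47/42*1/34697 = 1/1942065486 - 47/1457274 = -7606301714/235843461587097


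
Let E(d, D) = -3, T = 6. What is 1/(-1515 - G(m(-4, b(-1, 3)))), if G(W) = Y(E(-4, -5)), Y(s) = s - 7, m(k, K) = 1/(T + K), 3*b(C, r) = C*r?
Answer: -1/1505 ≈ -0.00066445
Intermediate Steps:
b(C, r) = C*r/3 (b(C, r) = (C*r)/3 = C*r/3)
m(k, K) = 1/(6 + K)
Y(s) = -7 + s
G(W) = -10 (G(W) = -7 - 3 = -10)
1/(-1515 - G(m(-4, b(-1, 3)))) = 1/(-1515 - 1*(-10)) = 1/(-1515 + 10) = 1/(-1505) = -1/1505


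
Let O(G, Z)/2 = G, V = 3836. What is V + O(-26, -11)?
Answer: 3784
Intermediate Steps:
O(G, Z) = 2*G
V + O(-26, -11) = 3836 + 2*(-26) = 3836 - 52 = 3784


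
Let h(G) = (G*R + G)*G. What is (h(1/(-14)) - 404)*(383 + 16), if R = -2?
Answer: -4513545/28 ≈ -1.6120e+5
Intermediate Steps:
h(G) = -G**2 (h(G) = (G*(-2) + G)*G = (-2*G + G)*G = (-G)*G = -G**2)
(h(1/(-14)) - 404)*(383 + 16) = (-(1/(-14))**2 - 404)*(383 + 16) = (-(-1/14)**2 - 404)*399 = (-1*1/196 - 404)*399 = (-1/196 - 404)*399 = -79185/196*399 = -4513545/28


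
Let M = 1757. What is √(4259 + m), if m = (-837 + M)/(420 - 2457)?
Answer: √17670288531/2037 ≈ 65.258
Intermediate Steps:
m = -920/2037 (m = (-837 + 1757)/(420 - 2457) = 920/(-2037) = 920*(-1/2037) = -920/2037 ≈ -0.45164)
√(4259 + m) = √(4259 - 920/2037) = √(8674663/2037) = √17670288531/2037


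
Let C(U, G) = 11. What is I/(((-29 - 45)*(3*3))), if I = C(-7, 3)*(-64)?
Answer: 352/333 ≈ 1.0571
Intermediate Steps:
I = -704 (I = 11*(-64) = -704)
I/(((-29 - 45)*(3*3))) = -704*1/(9*(-29 - 45)) = -704/((-74*9)) = -704/(-666) = -704*(-1/666) = 352/333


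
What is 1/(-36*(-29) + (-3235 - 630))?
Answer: -1/2821 ≈ -0.00035448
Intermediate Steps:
1/(-36*(-29) + (-3235 - 630)) = 1/(1044 - 3865) = 1/(-2821) = -1/2821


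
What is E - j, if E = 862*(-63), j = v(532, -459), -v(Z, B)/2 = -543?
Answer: -55392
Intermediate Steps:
v(Z, B) = 1086 (v(Z, B) = -2*(-543) = 1086)
j = 1086
E = -54306
E - j = -54306 - 1*1086 = -54306 - 1086 = -55392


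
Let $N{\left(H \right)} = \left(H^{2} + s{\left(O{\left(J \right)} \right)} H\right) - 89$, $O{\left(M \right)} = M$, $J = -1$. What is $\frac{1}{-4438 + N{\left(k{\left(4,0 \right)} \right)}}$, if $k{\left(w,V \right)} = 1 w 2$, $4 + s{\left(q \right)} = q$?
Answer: $- \frac{1}{4503} \approx -0.00022207$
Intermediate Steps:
$s{\left(q \right)} = -4 + q$
$k{\left(w,V \right)} = 2 w$ ($k{\left(w,V \right)} = w 2 = 2 w$)
$N{\left(H \right)} = -89 + H^{2} - 5 H$ ($N{\left(H \right)} = \left(H^{2} + \left(-4 - 1\right) H\right) - 89 = \left(H^{2} - 5 H\right) - 89 = -89 + H^{2} - 5 H$)
$\frac{1}{-4438 + N{\left(k{\left(4,0 \right)} \right)}} = \frac{1}{-4438 - \left(89 - 64 + 5 \cdot 2 \cdot 4\right)} = \frac{1}{-4438 - \left(129 - 64\right)} = \frac{1}{-4438 - 65} = \frac{1}{-4503} = - \frac{1}{4503}$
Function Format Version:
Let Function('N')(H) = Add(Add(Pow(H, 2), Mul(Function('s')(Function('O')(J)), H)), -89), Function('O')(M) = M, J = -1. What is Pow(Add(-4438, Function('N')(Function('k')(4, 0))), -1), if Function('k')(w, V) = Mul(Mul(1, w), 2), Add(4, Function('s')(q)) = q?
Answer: Rational(-1, 4503) ≈ -0.00022207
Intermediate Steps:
Function('s')(q) = Add(-4, q)
Function('k')(w, V) = Mul(2, w) (Function('k')(w, V) = Mul(w, 2) = Mul(2, w))
Function('N')(H) = Add(-89, Pow(H, 2), Mul(-5, H)) (Function('N')(H) = Add(Add(Pow(H, 2), Mul(Add(-4, -1), H)), -89) = Add(Add(Pow(H, 2), Mul(-5, H)), -89) = Add(-89, Pow(H, 2), Mul(-5, H)))
Pow(Add(-4438, Function('N')(Function('k')(4, 0))), -1) = Pow(Add(-4438, Add(-89, Pow(Mul(2, 4), 2), Mul(-5, Mul(2, 4)))), -1) = Pow(Add(-4438, Add(-89, Pow(8, 2), Mul(-5, 8))), -1) = Pow(Add(-4438, Add(-89, 64, -40)), -1) = Pow(Add(-4438, -65), -1) = Pow(-4503, -1) = Rational(-1, 4503)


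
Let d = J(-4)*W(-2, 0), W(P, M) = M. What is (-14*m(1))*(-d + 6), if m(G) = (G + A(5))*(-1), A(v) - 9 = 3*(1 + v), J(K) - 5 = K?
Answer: 2352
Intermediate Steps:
J(K) = 5 + K
A(v) = 12 + 3*v (A(v) = 9 + 3*(1 + v) = 9 + (3 + 3*v) = 12 + 3*v)
m(G) = -27 - G (m(G) = (G + (12 + 3*5))*(-1) = (G + (12 + 15))*(-1) = (G + 27)*(-1) = (27 + G)*(-1) = -27 - G)
d = 0 (d = (5 - 4)*0 = 1*0 = 0)
(-14*m(1))*(-d + 6) = (-14*(-27 - 1*1))*(-1*0 + 6) = (-14*(-27 - 1))*(0 + 6) = -14*(-28)*6 = 392*6 = 2352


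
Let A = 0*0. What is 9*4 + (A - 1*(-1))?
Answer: 37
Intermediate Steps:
A = 0
9*4 + (A - 1*(-1)) = 9*4 + (0 - 1*(-1)) = 36 + (0 + 1) = 36 + 1 = 37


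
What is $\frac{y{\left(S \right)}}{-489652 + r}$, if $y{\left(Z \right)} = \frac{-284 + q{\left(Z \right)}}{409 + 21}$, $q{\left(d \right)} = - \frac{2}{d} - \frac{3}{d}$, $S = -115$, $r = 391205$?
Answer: $\frac{6531}{973640830} \approx 6.7078 \cdot 10^{-6}$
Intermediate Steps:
$q{\left(d \right)} = - \frac{5}{d}$
$y{\left(Z \right)} = - \frac{142}{215} - \frac{1}{86 Z}$ ($y{\left(Z \right)} = \frac{-284 - \frac{5}{Z}}{409 + 21} = \frac{-284 - \frac{5}{Z}}{430} = \left(-284 - \frac{5}{Z}\right) \frac{1}{430} = - \frac{142}{215} - \frac{1}{86 Z}$)
$\frac{y{\left(S \right)}}{-489652 + r} = \frac{\frac{1}{430} \frac{1}{-115} \left(-5 - -32660\right)}{-489652 + 391205} = \frac{\frac{1}{430} \left(- \frac{1}{115}\right) \left(-5 + 32660\right)}{-98447} = \frac{1}{430} \left(- \frac{1}{115}\right) 32655 \left(- \frac{1}{98447}\right) = \left(- \frac{6531}{9890}\right) \left(- \frac{1}{98447}\right) = \frac{6531}{973640830}$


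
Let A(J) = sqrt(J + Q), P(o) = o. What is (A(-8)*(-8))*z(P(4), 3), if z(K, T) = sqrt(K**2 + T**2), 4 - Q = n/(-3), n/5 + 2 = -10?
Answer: -80*I*sqrt(6) ≈ -195.96*I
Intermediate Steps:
n = -60 (n = -10 + 5*(-10) = -10 - 50 = -60)
Q = -16 (Q = 4 - (-60)/(-3) = 4 - (-60)*(-1)/3 = 4 - 1*20 = 4 - 20 = -16)
A(J) = sqrt(-16 + J) (A(J) = sqrt(J - 16) = sqrt(-16 + J))
(A(-8)*(-8))*z(P(4), 3) = (sqrt(-16 - 8)*(-8))*sqrt(4**2 + 3**2) = (sqrt(-24)*(-8))*sqrt(16 + 9) = ((2*I*sqrt(6))*(-8))*sqrt(25) = -16*I*sqrt(6)*5 = -80*I*sqrt(6)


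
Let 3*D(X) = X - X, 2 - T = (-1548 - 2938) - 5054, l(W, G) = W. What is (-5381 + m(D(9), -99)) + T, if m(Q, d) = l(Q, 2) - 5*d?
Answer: 4656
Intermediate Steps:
T = 9542 (T = 2 - ((-1548 - 2938) - 5054) = 2 - (-4486 - 5054) = 2 - 1*(-9540) = 2 + 9540 = 9542)
D(X) = 0 (D(X) = (X - X)/3 = (⅓)*0 = 0)
m(Q, d) = Q - 5*d
(-5381 + m(D(9), -99)) + T = (-5381 + (0 - 5*(-99))) + 9542 = (-5381 + (0 + 495)) + 9542 = (-5381 + 495) + 9542 = -4886 + 9542 = 4656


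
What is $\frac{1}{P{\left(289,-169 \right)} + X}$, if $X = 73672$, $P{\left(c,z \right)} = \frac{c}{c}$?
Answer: $\frac{1}{73673} \approx 1.3573 \cdot 10^{-5}$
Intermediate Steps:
$P{\left(c,z \right)} = 1$
$\frac{1}{P{\left(289,-169 \right)} + X} = \frac{1}{1 + 73672} = \frac{1}{73673}$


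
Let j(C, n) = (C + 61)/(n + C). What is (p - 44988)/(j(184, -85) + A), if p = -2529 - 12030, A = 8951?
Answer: -5895153/886394 ≈ -6.6507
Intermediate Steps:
j(C, n) = (61 + C)/(C + n)
p = -14559
(p - 44988)/(j(184, -85) + A) = (-14559 - 44988)/((61 + 184)/(184 - 85) + 8951) = -59547/(245/99 + 8951) = -59547/886394/99 = -59547*99/886394 = -5895153/886394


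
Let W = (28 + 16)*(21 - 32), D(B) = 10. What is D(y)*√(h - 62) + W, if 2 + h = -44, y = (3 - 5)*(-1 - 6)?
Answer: -484 + 60*I*√3 ≈ -484.0 + 103.92*I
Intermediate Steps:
y = 14 (y = -2*(-7) = 14)
W = -484 (W = 44*(-11) = -484)
h = -46 (h = -2 - 44 = -46)
D(y)*√(h - 62) + W = 10*√(-46 - 62) - 484 = 10*√(-108) - 484 = 10*(6*I*√3) - 484 = 60*I*√3 - 484 = -484 + 60*I*√3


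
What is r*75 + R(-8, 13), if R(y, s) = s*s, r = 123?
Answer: 9394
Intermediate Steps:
R(y, s) = s²
r*75 + R(-8, 13) = 123*75 + 13² = 9225 + 169 = 9394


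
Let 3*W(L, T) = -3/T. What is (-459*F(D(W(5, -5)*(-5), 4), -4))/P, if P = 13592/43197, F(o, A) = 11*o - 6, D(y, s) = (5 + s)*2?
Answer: -475858152/1699 ≈ -2.8008e+5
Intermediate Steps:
W(L, T) = -1/T (W(L, T) = (-3/T)/3 = -1/T)
D(y, s) = 10 + 2*s
F(o, A) = -6 + 11*o
P = 13592/43197 (P = 13592*(1/43197) = 13592/43197 ≈ 0.31465)
(-459*F(D(W(5, -5)*(-5), 4), -4))/P = (-459*(-6 + 11*(10 + 2*4)))/(13592/43197) = -459*(-6 + 11*(10 + 8))*(43197/13592) = -459*(-6 + 11*18)*(43197/13592) = -459*(-6 + 198)*(43197/13592) = -459*192*(43197/13592) = -88128*43197/13592 = -475858152/1699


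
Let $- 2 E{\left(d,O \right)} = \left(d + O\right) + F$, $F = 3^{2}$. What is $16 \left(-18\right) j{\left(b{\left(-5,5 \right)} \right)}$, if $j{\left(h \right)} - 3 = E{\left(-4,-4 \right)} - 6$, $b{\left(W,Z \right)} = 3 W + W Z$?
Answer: $1008$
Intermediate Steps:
$F = 9$
$E{\left(d,O \right)} = - \frac{9}{2} - \frac{O}{2} - \frac{d}{2}$ ($E{\left(d,O \right)} = - \frac{\left(d + O\right) + 9}{2} = - \frac{\left(O + d\right) + 9}{2} = - \frac{9 + O + d}{2} = - \frac{9}{2} - \frac{O}{2} - \frac{d}{2}$)
$j{\left(h \right)} = - \frac{7}{2}$ ($j{\left(h \right)} = 3 - \frac{13}{2} = - \frac{7}{2}$)
$16 \left(-18\right) j{\left(b{\left(-5,5 \right)} \right)} = 16 \left(-18\right) \left(- \frac{7}{2}\right) = \left(-288\right) \left(- \frac{7}{2}\right) = 1008$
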